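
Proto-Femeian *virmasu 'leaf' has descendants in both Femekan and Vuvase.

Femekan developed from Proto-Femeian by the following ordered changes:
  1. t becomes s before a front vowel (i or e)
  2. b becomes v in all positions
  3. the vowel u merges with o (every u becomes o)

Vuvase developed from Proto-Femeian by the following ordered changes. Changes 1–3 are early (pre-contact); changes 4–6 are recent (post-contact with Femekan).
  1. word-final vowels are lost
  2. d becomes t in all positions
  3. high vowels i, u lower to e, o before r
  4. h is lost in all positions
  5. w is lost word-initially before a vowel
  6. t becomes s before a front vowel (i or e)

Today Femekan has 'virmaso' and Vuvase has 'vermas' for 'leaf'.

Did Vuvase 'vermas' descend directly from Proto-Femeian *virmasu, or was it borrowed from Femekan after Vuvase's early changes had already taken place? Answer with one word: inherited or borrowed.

inherited

If inherited, *virmasu would pass through all of Vuvase's changes:
Vuvase: start from *virmasu.
  rule 1 (apocope): virmasu → virmas
  rule 2: no change — virmas
  rule 3 (pre-rhotic lowering): virmas → vermas
  rule 4: no change — vermas
  rule 5: no change — vermas
  rule 6: no change — vermas
  ⇒ Vuvase vermas
If borrowed from Femekan 'virmaso' after the early changes, it would undergo only the recent ones:
  rule 4 (h-loss): no change (virmaso)
  rule 5 (glide loss): no change (virmaso)
  rule 6 (palatalisation): no change (virmaso)
  ⇒ as a loan: virmaso
Vuvase 'vermas' matches the inherited outcome exactly, so it is an inherited cognate, not a loan.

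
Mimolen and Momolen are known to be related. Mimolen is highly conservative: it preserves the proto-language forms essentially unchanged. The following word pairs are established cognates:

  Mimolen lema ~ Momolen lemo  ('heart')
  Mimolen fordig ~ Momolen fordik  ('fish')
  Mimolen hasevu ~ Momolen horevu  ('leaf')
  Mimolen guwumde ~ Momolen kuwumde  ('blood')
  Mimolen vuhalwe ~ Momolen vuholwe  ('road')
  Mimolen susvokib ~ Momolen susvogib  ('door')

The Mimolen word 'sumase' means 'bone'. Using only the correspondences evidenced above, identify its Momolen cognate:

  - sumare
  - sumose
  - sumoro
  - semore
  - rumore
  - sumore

hasevu ~ horevu, vuhalwe ~ vuholwe — Mimolen a corresponds to Momolen o after a consonant, before a consonant other than r, m, n, p, b, f, v.
hasevu ~ horevu — Mimolen s corresponds to Momolen r between vowels (before a front vowel).
Applying these to Mimolen 'sumase':
  sumase → sumose   (a→o after a consonant, before a consonant other than r, m, n, p, b, f, v)
  sumose → sumore   (s→r between vowels (before a front vowel))
So the Momolen cognate is 'sumore'.

sumore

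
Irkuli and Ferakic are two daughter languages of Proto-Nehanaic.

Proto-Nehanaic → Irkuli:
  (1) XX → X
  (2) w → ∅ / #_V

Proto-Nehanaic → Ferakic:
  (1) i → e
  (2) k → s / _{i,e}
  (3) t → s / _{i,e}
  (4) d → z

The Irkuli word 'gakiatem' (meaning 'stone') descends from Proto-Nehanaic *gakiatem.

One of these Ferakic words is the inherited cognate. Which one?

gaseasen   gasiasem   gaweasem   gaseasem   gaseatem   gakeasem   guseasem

Ferakic: *gakiatem > gakeatem > gaseatem > gaseasem  (by vowel merger, palatalisation, palatalisation)
The other candidates each miss or misapply at least one Ferakic change.

gaseasem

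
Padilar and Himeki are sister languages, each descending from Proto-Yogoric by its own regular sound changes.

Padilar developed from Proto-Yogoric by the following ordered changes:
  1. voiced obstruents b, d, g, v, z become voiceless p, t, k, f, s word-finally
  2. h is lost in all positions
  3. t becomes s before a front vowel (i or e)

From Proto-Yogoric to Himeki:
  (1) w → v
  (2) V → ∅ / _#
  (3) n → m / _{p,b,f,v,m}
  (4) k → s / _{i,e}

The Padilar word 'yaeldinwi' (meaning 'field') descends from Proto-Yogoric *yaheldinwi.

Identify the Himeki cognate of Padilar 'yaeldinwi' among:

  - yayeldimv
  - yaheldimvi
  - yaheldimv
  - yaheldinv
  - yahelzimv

yaheldimv

Himeki: *yaheldinwi
  yaheldinwi → yaheldinvi   [unconditioned shift]
  yaheldinvi → yaheldinv   [apocope]
  yaheldinv → yaheldimv   [nasal place assimilation]
  yaheldimv (rule 4 does not apply)
  giving Himeki yaheldimv.
Among the options, 'yaheldimv' alone shows every Himeki change applied in order.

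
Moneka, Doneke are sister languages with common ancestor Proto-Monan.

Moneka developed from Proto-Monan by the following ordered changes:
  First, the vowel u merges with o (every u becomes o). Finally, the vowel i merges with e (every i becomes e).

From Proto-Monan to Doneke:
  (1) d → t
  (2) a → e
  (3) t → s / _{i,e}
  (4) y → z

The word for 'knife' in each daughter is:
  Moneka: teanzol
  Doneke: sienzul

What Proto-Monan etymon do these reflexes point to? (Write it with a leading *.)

Position 6: Moneka has o, Doneke has u. Doneke preserves u here (none of its changes turn any other segment into u), so the proto-segment is *u.
Position 3: Moneka has a, Doneke has e. Moneka preserves a here (none of its changes turn any other segment into a), so the proto-segment is *a.
Continuing position by position gives *tianzul; check it forward:
Moneka: *tianzul > tianzol > teanzol  (by vowel merger, vowel merger)
Doneke: *tianzul
  tianzul (rule 1 does not apply)
  tianzul → tienzul   [vowel merger]
  tienzul → sienzul   [palatalisation]
  sienzul (rule 4 does not apply)
  giving Doneke sienzul.
Only *tianzul yields all of Moneka teanzol, Doneke sienzul.

*tianzul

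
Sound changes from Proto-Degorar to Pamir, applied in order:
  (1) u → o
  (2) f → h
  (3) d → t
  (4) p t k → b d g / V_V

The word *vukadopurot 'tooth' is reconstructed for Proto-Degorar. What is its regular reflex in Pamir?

vogadoborot

Pamir: *vukadopurot > vokadoporot > vokatoporot > vogadoborot  (by vowel merger, unconditioned shift, intervocalic voicing)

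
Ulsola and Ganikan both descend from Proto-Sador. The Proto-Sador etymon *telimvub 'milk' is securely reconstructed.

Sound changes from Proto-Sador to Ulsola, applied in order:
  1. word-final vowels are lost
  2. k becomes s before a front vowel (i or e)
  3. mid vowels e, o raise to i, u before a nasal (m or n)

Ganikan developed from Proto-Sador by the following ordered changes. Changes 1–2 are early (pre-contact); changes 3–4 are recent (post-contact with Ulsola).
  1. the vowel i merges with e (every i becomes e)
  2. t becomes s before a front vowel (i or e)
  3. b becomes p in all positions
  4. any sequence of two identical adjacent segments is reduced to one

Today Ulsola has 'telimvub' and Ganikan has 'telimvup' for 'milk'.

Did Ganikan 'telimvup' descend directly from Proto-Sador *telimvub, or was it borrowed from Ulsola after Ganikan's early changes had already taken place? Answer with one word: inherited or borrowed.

borrowed

If inherited, *telimvub would pass through all of Ganikan's changes:
Ganikan: start from *telimvub.
  rule 1 (vowel merger): telimvub → telemvub
  rule 2 (palatalisation): telemvub → selemvub
  rule 3 (unconditioned shift): selemvub → selemvup
  rule 4: no change — selemvup
  ⇒ Ganikan selemvup
If borrowed from Ulsola 'telimvub' after the early changes, it would undergo only the recent ones:
  rule 3 (unconditioned shift): telimvub → telimvup
  rule 4 (degemination): no change (telimvup)
  ⇒ as a loan: telimvup
Ganikan 'telimvup' matches the loan outcome 'telimvup', not the inherited 'selemvup' — it skipped the early Ganikan changes, so it was borrowed from Ulsola.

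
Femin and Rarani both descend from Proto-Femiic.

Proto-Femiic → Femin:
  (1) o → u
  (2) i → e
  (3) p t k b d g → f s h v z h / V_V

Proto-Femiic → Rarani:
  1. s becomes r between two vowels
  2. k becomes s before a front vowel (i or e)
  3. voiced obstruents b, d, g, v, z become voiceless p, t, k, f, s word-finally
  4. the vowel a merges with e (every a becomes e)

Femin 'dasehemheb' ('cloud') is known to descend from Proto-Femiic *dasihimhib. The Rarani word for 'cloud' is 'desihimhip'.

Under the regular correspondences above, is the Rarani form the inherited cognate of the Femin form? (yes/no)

Derive the expected Rarani reflex of *dasihimhib:
Rarani: *dasihimhib > darihimhib > darihimhip > derihimhip  (by rhotacism, final devoicing, vowel merger)
The regular Rarani reflex would be 'derihimhip', but the attested form is 'desihimhip'. The correspondence is irregular, so they are not cognates (the Rarani form has a different source).

no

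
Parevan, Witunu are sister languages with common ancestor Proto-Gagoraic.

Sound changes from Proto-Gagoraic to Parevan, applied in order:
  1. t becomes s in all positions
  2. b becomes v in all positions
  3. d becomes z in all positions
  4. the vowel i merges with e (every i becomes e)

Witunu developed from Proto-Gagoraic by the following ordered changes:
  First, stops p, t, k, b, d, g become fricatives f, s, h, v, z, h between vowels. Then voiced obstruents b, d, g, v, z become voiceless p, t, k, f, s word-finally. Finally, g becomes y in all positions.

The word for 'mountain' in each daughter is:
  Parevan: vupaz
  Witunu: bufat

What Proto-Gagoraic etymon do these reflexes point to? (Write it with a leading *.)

*bupad

Position 1: Parevan has v, Witunu has b. Witunu preserves b here (none of its changes turn any other segment into b), so the proto-segment is *b.
Position 3: Parevan has p, Witunu has f. Parevan preserves p here (none of its changes turn any other segment into p), so the proto-segment is *p.
This points to *bupad. Verify forward in each daughter:
Parevan: *bupad > vupad > vupaz  (by unconditioned shift, unconditioned shift)
Witunu: *bupad
  bupad → bufad   [intervocalic lenition]
  bufad → bufat   [final devoicing]
  bufat (rule 3 does not apply)
  giving Witunu bufat.
*bupad is the unique common source.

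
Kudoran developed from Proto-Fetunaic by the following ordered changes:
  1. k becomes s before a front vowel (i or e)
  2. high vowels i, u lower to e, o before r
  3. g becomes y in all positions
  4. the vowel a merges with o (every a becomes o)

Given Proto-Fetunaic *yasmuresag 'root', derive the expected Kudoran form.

yosmoresoy

Kudoran: *yasmuresag
  yasmuresag (rule 1 does not apply)
  yasmuresag → yasmoresag   [pre-rhotic lowering]
  yasmoresag → yasmoresay   [unconditioned shift]
  yasmoresay → yosmoresoy   [vowel merger]
  giving Kudoran yosmoresoy.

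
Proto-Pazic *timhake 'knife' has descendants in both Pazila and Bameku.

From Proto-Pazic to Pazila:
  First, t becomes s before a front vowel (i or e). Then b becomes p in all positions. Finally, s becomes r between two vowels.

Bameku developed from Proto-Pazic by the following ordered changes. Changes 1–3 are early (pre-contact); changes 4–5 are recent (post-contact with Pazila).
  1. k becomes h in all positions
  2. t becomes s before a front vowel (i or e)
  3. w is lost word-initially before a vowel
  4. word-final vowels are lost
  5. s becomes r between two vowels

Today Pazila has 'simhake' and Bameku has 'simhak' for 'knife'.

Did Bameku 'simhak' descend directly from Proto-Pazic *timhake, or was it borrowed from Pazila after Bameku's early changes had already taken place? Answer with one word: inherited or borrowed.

If inherited, *timhake would pass through all of Bameku's changes:
Bameku: *timhake > timhahe > simhahe > simhah  (by unconditioned shift, palatalisation, apocope)
If borrowed from Pazila 'simhake' after the early changes, it would undergo only the recent ones:
  rule 4 (apocope): simhake → simhak
  rule 5 (rhotacism): no change (simhak)
  ⇒ as a loan: simhak
Bameku 'simhak' matches the loan outcome 'simhak', not the inherited 'simhah' — it skipped the early Bameku changes, so it was borrowed from Pazila.

borrowed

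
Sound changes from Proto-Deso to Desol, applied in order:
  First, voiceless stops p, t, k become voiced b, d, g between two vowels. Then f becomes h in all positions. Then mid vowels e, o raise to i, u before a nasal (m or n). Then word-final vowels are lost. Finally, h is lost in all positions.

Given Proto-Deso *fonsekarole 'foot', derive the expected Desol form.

unsegarol

Desol: *fonsekarole > fonsegarole > honsegarole > hunsegarole > hunsegarol > unsegarol  (by intervocalic voicing, unconditioned shift, pre-nasal raising, apocope, h-loss)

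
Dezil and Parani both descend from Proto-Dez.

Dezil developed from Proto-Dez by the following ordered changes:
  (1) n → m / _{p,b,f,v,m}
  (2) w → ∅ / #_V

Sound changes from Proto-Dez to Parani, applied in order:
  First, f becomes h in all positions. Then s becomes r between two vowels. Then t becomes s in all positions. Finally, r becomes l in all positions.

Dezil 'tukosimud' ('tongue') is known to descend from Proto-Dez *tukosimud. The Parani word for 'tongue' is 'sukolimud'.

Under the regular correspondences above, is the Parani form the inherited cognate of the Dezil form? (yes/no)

yes

Derive the expected Parani reflex of *tukosimud:
Parani: *tukosimud > tukorimud > sukorimud > sukolimud  (by rhotacism, unconditioned shift, unconditioned shift)
Parani 'sukolimud' matches the regular reflex exactly, so the pair is cognate.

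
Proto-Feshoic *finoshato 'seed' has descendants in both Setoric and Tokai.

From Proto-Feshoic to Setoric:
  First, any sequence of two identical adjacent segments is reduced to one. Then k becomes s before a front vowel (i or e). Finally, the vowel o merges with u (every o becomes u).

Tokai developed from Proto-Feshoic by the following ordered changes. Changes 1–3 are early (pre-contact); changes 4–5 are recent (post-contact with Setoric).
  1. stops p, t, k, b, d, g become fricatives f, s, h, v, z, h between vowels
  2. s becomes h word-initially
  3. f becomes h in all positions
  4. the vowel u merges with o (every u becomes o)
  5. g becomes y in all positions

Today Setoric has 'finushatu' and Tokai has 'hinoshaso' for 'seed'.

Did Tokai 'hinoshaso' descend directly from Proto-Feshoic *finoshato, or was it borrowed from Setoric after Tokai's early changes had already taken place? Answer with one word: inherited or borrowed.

inherited

If inherited, *finoshato would pass through all of Tokai's changes:
Tokai: start from *finoshato.
  rule 1 (intervocalic lenition): finoshato → finoshaso
  rule 2: no change — finoshaso
  rule 3 (unconditioned shift): finoshaso → hinoshaso
  rule 4: no change — hinoshaso
  rule 5: no change — hinoshaso
  ⇒ Tokai hinoshaso
If borrowed from Setoric 'finushatu' after the early changes, it would undergo only the recent ones:
  rule 4 (vowel merger): finushatu → finoshato
  rule 5 (unconditioned shift): no change (finoshato)
  ⇒ as a loan: finoshato
Tokai 'hinoshaso' matches the inherited outcome exactly, so it is an inherited cognate, not a loan.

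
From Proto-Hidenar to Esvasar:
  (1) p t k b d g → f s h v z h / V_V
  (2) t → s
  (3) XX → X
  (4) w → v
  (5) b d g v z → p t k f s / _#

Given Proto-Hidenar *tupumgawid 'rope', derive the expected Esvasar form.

Esvasar: *tupumgawid > tufumgawid > sufumgawid > sufumgavid > sufumgavit  (by intervocalic lenition, unconditioned shift, unconditioned shift, final devoicing)

sufumgavit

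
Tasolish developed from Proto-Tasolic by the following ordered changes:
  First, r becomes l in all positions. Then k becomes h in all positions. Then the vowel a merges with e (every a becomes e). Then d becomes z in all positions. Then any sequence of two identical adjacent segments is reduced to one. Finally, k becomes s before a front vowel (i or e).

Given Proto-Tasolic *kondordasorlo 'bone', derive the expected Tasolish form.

Tasolish: *kondordasorlo
  kondordasorlo → kondoldasollo   [unconditioned shift]
  kondoldasollo → hondoldasollo   [unconditioned shift]
  hondoldasollo → hondoldesollo   [vowel merger]
  hondoldesollo → honzolzesollo   [unconditioned shift]
  honzolzesollo → honzolzesolo   [degemination]
  honzolzesolo (rule 6 does not apply)
  giving Tasolish honzolzesolo.

honzolzesolo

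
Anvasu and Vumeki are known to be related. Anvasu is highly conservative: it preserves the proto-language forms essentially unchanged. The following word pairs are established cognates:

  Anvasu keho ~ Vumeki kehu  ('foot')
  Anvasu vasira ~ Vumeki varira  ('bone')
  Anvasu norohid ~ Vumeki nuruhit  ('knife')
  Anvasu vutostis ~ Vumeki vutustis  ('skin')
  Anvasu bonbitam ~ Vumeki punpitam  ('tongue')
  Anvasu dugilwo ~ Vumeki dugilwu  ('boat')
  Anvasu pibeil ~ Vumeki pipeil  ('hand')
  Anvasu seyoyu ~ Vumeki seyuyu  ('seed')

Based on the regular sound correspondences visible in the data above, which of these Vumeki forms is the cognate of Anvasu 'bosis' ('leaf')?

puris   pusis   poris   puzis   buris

bonbitam ~ punpitam — Anvasu b corresponds to Vumeki p word-initially before a back vowel.
norohid ~ nuruhit, vutostis ~ vutustis — Anvasu o corresponds to Vumeki u after a consonant, before a consonant other than r, m, n, p, b, f, v.
vasira ~ varira — Anvasu s corresponds to Vumeki r between vowels (before a front vowel).
Applying these to Anvasu 'bosis':
  bosis → posis   (b→p word-initially before a back vowel)
  posis → pusis   (o→u after a consonant, before a consonant other than r, m, n, p, b, f, v)
  pusis → puris   (s→r between vowels (before a front vowel))
So the Vumeki cognate is 'puris'.

puris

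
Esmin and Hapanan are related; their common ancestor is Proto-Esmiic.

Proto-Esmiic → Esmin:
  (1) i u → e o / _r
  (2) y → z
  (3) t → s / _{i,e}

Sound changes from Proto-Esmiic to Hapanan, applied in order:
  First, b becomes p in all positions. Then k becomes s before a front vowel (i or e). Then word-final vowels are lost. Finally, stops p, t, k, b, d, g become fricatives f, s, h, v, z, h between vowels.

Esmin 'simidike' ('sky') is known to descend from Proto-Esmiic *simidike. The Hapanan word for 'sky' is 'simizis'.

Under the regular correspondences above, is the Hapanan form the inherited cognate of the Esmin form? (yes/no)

yes

Derive the expected Hapanan reflex of *simidike:
Hapanan: *simidike > simidise > simidis > simizis  (by palatalisation, apocope, intervocalic lenition)
Hapanan 'simizis' matches the regular reflex exactly, so the pair is cognate.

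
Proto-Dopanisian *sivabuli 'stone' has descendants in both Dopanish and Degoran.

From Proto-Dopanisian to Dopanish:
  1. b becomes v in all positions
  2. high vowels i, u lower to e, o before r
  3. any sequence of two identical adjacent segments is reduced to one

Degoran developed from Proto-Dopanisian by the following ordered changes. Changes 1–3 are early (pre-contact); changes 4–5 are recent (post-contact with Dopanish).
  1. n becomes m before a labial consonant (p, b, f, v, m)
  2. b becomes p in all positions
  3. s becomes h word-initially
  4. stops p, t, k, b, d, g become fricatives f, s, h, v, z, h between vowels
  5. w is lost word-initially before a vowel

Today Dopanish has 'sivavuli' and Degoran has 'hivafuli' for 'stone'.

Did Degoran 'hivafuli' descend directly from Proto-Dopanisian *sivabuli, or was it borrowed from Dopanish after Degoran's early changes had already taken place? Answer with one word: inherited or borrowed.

If inherited, *sivabuli would pass through all of Degoran's changes:
Degoran: *sivabuli
  sivabuli (rule 1 does not apply)
  sivabuli → sivapuli   [unconditioned shift]
  sivapuli → hivapuli   [debuccalisation]
  hivapuli → hivafuli   [intervocalic lenition]
  hivafuli (rule 5 does not apply)
  giving Degoran hivafuli.
If borrowed from Dopanish 'sivavuli' after the early changes, it would undergo only the recent ones:
  rule 4 (intervocalic lenition): no change (sivavuli)
  rule 5 (glide loss): no change (sivavuli)
  ⇒ as a loan: sivavuli
Degoran 'hivafuli' matches the inherited outcome exactly, so it is an inherited cognate, not a loan.

inherited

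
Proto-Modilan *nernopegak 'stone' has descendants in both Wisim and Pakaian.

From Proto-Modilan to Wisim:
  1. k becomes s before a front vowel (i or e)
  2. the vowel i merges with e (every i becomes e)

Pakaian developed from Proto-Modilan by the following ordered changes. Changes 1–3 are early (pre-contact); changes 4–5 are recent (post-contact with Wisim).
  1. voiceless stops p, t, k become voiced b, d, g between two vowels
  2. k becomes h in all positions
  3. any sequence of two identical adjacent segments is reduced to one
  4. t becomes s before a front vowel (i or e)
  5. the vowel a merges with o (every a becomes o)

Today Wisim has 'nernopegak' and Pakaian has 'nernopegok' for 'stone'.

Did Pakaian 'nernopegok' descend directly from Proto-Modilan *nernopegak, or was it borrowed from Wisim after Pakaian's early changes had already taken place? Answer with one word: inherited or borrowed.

borrowed

If inherited, *nernopegak would pass through all of Pakaian's changes:
Pakaian: *nernopegak
  nernopegak → nernobegak   [intervocalic voicing]
  nernobegak → nernobegah   [unconditioned shift]
  nernobegah (rule 3 does not apply)
  nernobegah (rule 4 does not apply)
  nernobegah → nernobegoh   [vowel merger]
  giving Pakaian nernobegoh.
If borrowed from Wisim 'nernopegak' after the early changes, it would undergo only the recent ones:
  rule 4 (palatalisation): no change (nernopegak)
  rule 5 (vowel merger): nernopegak → nernopegok
  ⇒ as a loan: nernopegok
Pakaian 'nernopegok' matches the loan outcome 'nernopegok', not the inherited 'nernobegoh' — it skipped the early Pakaian changes, so it was borrowed from Wisim.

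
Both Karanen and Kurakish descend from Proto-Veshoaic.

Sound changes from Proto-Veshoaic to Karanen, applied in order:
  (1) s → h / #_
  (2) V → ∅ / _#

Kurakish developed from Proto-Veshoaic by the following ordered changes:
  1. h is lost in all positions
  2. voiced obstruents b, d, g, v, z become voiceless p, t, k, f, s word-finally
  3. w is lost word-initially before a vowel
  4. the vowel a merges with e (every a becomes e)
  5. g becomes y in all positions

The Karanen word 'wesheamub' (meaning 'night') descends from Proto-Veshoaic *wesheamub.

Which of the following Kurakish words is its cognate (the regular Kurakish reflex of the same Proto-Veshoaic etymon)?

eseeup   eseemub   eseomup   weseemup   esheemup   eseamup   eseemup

Kurakish: *wesheamub
  wesheamub → weseamub   [h-loss]
  weseamub → weseamup   [final devoicing]
  weseamup → eseamup   [glide loss]
  eseamup → eseemup   [vowel merger]
  eseemup (rule 5 does not apply)
  giving Kurakish eseemup.
Among the options, 'eseemup' alone shows every Kurakish change applied in order.

eseemup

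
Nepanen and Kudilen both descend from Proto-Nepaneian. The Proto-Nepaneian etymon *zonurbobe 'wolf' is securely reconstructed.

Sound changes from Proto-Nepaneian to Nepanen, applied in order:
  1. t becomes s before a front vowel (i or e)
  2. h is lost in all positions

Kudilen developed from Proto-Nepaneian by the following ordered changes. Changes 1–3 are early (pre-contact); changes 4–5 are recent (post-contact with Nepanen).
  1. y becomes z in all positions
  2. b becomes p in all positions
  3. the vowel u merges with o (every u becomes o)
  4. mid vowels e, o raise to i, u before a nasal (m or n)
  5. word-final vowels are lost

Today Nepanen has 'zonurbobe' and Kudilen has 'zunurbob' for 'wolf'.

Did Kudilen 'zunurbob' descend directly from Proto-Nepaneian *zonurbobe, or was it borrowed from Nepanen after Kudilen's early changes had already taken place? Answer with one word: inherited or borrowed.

borrowed

If inherited, *zonurbobe would pass through all of Kudilen's changes:
Kudilen: start from *zonurbobe.
  rule 1: no change — zonurbobe
  rule 2 (unconditioned shift): zonurbobe → zonurpope
  rule 3 (vowel merger): zonurpope → zonorpope
  rule 4 (pre-nasal raising): zonorpope → zunorpope
  rule 5 (apocope): zunorpope → zunorpop
  ⇒ Kudilen zunorpop
If borrowed from Nepanen 'zonurbobe' after the early changes, it would undergo only the recent ones:
  rule 4 (pre-nasal raising): zonurbobe → zunurbobe
  rule 5 (apocope): zunurbobe → zunurbob
  ⇒ as a loan: zunurbob
Kudilen 'zunurbob' matches the loan outcome 'zunurbob', not the inherited 'zunorpop' — it skipped the early Kudilen changes, so it was borrowed from Nepanen.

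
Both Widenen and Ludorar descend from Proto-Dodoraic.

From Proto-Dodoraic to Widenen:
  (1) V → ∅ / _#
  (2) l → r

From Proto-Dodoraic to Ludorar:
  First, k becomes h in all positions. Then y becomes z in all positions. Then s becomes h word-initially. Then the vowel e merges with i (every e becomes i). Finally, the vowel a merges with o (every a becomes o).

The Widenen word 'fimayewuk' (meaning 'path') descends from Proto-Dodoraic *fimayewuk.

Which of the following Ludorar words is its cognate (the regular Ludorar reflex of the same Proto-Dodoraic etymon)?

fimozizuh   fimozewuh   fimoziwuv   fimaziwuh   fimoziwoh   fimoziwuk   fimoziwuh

fimoziwuh

Ludorar: *fimayewuk
  fimayewuk → fimayewuh   [unconditioned shift]
  fimayewuh → fimazewuh   [unconditioned shift]
  fimazewuh (rule 3 does not apply)
  fimazewuh → fimaziwuh   [vowel merger]
  fimaziwuh → fimoziwuh   [vowel merger]
  giving Ludorar fimoziwuh.
The other candidates each miss or misapply at least one Ludorar change.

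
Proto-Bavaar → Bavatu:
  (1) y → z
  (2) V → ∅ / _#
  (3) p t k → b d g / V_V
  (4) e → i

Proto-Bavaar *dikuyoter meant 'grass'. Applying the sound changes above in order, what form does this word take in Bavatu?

diguzodir

Bavatu: start from *dikuyoter.
  rule 1 (unconditioned shift): dikuyoter → dikuzoter
  rule 2: no change — dikuzoter
  rule 3 (intervocalic voicing): dikuzoter → diguzoder
  rule 4 (vowel merger): diguzoder → diguzodir
  ⇒ Bavatu diguzodir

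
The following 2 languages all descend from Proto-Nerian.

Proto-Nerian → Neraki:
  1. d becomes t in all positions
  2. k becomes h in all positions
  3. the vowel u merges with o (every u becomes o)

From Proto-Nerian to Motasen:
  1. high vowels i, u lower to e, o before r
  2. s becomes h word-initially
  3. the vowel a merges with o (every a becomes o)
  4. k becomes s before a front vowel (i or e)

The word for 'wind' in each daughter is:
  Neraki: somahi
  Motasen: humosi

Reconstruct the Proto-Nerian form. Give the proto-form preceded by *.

*sumaki

Position 1: Neraki has s, Motasen has h. Neraki preserves s here (none of its changes turn any other segment into s), so the proto-segment is *s.
Position 5: Neraki has h, Motasen has s. Taking the neighbouring segments as reconstructed: Neraki h could go back to *k or *h; Motasen s could go back to *k or *s — the one source consistent with every daughter is *k.
Position 4: Neraki has a, Motasen has o. Neraki preserves a here (none of its changes turn any other segment into a), so the proto-segment is *a.
This points to *sumaki. Verify forward in each daughter:
Neraki: start from *sumaki.
  rule 1: no change — sumaki
  rule 2 (unconditioned shift): sumaki → sumahi
  rule 3 (vowel merger): sumahi → somahi
  ⇒ Neraki somahi
Motasen: *sumaki
  sumaki (rule 1 does not apply)
  sumaki → humaki   [debuccalisation]
  humaki → humoki   [vowel merger]
  humoki → humosi   [palatalisation]
  giving Motasen humosi.
No other proto-form is consistent with every reflex, so the reconstruction is *sumaki.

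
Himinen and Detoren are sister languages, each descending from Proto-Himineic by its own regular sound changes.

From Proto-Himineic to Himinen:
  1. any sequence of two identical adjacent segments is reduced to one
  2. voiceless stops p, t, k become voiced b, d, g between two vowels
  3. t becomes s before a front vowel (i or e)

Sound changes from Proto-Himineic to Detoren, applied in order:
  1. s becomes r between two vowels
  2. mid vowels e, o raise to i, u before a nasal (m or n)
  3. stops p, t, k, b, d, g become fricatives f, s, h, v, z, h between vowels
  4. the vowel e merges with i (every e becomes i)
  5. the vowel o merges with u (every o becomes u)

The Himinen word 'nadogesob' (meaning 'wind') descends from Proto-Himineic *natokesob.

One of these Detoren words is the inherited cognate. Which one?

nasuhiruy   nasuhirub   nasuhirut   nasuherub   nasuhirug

nasuhirub

Detoren: start from *natokesob.
  rule 1 (rhotacism): natokesob → natokerob
  rule 2: no change — natokerob
  rule 3 (intervocalic lenition): natokerob → nasoherob
  rule 4 (vowel merger): nasoherob → nasohirob
  rule 5 (vowel merger): nasohirob → nasuhirub
  ⇒ Detoren nasuhirub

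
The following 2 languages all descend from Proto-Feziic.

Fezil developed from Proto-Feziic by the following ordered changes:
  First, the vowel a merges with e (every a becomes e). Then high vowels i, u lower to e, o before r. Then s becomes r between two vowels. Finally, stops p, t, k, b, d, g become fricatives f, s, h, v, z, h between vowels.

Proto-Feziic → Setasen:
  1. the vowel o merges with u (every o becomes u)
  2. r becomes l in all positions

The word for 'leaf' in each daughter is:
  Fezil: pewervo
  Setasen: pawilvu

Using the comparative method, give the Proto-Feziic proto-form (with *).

*pawirvo

Position 2: Fezil has e, Setasen has a. Setasen preserves a here (none of its changes turn any other segment into a), so the proto-segment is *a.
Position 5: Fezil has r, Setasen has l. Taking the neighbouring segments as reconstructed: Fezil r can only go back to *r; Setasen l could go back to *l or *r — the one source consistent with every daughter is *r.
Continuing position by position gives *pawirvo; check it forward:
Fezil: *pawirvo > pewirvo > pewervo  (by vowel merger, pre-rhotic lowering)
Setasen: start from *pawirvo.
  rule 1 (vowel merger): pawirvo → pawirvu
  rule 2 (unconditioned shift): pawirvu → pawilvu
  ⇒ Setasen pawilvu
Only *pawirvo yields all of Fezil pewervo, Setasen pawilvu.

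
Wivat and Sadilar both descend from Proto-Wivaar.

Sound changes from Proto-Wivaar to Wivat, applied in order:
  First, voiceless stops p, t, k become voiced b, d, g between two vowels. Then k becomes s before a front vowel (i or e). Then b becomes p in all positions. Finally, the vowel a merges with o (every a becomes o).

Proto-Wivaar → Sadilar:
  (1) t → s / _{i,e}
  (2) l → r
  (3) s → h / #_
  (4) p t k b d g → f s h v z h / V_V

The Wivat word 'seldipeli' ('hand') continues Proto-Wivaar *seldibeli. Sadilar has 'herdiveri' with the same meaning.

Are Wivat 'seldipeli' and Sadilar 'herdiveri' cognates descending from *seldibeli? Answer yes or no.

Derive the expected Sadilar reflex of *seldibeli:
Sadilar: start from *seldibeli.
  rule 1: no change — seldibeli
  rule 2 (unconditioned shift): seldibeli → serdiberi
  rule 3 (debuccalisation): serdiberi → herdiberi
  rule 4 (intervocalic lenition): herdiberi → herdiveri
  ⇒ Sadilar herdiveri
Sadilar 'herdiveri' matches the regular reflex exactly, so the pair is cognate.

yes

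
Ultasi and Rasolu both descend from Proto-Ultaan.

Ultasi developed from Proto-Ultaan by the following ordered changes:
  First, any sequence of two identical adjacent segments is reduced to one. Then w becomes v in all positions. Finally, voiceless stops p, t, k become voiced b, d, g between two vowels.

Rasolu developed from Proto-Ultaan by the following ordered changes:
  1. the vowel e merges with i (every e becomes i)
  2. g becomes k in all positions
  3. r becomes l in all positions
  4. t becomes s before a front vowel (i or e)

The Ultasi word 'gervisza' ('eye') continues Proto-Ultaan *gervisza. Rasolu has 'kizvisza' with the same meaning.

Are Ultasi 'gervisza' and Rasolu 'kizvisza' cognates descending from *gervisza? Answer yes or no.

no

Derive the expected Rasolu reflex of *gervisza:
Rasolu: start from *gervisza.
  rule 1 (vowel merger): gervisza → girvisza
  rule 2 (unconditioned shift): girvisza → kirvisza
  rule 3 (unconditioned shift): kirvisza → kilvisza
  rule 4: no change — kilvisza
  ⇒ Rasolu kilvisza
The regular Rasolu reflex would be 'kilvisza', but the attested form is 'kizvisza'. The correspondence is irregular, so they are not cognates (the Rasolu form has a different source).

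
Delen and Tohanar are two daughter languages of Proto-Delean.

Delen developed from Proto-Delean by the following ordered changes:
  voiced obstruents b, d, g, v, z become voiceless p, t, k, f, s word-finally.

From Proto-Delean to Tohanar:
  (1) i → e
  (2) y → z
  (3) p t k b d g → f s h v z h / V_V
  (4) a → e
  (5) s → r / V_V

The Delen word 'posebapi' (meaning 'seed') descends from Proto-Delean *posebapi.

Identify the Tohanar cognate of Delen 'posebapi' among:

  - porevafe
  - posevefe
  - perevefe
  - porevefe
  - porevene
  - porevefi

Tohanar: start from *posebapi.
  rule 1 (vowel merger): posebapi → posebape
  rule 2: no change — posebape
  rule 3 (intervocalic lenition): posebape → posevafe
  rule 4 (vowel merger): posevafe → posevefe
  rule 5 (rhotacism): posevefe → porevefe
  ⇒ Tohanar porevefe
The other candidates each miss or misapply at least one Tohanar change.

porevefe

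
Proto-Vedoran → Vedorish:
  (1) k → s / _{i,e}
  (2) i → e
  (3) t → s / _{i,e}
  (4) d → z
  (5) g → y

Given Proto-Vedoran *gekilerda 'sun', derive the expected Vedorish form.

yeselerza

Vedorish: *gekilerda > gesilerda > geselerda > geselerza > yeselerza  (by palatalisation, vowel merger, unconditioned shift, unconditioned shift)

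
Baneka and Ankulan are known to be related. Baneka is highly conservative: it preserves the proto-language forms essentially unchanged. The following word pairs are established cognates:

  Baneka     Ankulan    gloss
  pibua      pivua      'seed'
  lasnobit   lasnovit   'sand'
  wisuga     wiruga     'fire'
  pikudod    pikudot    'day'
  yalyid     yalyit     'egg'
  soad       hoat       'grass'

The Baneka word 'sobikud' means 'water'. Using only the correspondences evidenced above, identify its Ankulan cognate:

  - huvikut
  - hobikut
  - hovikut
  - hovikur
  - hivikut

hovikut

soad ~ hoat — Baneka s corresponds to Ankulan h word-initially before a back vowel.
lasnobit ~ lasnovit — Baneka b corresponds to Ankulan v between vowels (before a front vowel).
pikudod ~ pikudot, yalyid ~ yalyit — Baneka d corresponds to Ankulan t word-finally.
Applying these to Baneka 'sobikud':
  sobikud → hobikud   (s→h word-initially before a back vowel)
  hobikud → hovikud   (b→v between vowels (before a front vowel))
  hovikud → hovikut   (d→t word-finally)
So the Ankulan cognate is 'hovikut'.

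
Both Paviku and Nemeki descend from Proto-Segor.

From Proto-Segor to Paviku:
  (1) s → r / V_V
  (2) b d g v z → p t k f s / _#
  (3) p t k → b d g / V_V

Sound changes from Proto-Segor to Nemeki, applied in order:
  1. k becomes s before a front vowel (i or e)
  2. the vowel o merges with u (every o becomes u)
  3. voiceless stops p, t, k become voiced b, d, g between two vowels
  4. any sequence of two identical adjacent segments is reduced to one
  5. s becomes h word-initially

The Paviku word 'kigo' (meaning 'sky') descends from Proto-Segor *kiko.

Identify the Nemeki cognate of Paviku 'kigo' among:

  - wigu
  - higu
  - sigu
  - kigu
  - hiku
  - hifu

Nemeki: *kiko > siko > siku > sigu > higu  (by palatalisation, vowel merger, intervocalic voicing, debuccalisation)
Only 'higu' matches the regular Nemeki development of *kiko.

higu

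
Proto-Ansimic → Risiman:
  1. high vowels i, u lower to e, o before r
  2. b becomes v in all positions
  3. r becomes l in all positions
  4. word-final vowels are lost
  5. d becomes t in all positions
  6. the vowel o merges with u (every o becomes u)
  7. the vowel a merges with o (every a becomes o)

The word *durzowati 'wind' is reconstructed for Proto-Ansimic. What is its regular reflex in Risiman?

tulzuwot

Risiman: *durzowati
  durzowati → dorzowati   [pre-rhotic lowering]
  dorzowati (rule 2 does not apply)
  dorzowati → dolzowati   [unconditioned shift]
  dolzowati → dolzowat   [apocope]
  dolzowat → tolzowat   [unconditioned shift]
  tolzowat → tulzuwat   [vowel merger]
  tulzuwat → tulzuwot   [vowel merger]
  giving Risiman tulzuwot.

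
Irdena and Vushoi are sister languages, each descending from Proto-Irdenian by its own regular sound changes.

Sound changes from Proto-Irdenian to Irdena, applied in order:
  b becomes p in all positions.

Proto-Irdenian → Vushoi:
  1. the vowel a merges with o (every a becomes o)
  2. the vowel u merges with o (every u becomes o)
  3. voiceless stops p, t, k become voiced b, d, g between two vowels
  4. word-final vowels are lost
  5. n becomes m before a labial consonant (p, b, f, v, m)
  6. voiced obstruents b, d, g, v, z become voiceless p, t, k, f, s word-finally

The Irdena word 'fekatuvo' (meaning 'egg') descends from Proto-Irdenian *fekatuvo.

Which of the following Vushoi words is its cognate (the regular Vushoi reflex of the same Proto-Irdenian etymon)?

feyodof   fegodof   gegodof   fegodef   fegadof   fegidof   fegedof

fegodof

Vushoi: *fekatuvo > fekotuvo > fekotovo > fegodovo > fegodov > fegodof  (by vowel merger, vowel merger, intervocalic voicing, apocope, final devoicing)
Among the options, 'fegodof' alone shows every Vushoi change applied in order.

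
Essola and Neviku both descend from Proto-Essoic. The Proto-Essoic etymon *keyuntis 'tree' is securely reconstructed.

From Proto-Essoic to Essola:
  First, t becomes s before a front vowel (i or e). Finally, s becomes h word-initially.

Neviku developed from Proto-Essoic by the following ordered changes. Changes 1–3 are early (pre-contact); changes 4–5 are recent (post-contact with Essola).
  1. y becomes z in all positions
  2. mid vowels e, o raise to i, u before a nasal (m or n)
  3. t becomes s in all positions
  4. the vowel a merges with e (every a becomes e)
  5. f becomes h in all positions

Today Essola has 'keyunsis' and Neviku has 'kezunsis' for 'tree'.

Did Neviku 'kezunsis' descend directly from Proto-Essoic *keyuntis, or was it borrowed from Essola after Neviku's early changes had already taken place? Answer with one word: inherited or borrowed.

If inherited, *keyuntis would pass through all of Neviku's changes:
Neviku: *keyuntis
  keyuntis → kezuntis   [unconditioned shift]
  kezuntis (rule 2 does not apply)
  kezuntis → kezunsis   [unconditioned shift]
  kezunsis (rule 4 does not apply)
  kezunsis (rule 5 does not apply)
  giving Neviku kezunsis.
If borrowed from Essola 'keyunsis' after the early changes, it would undergo only the recent ones:
  rule 4 (vowel merger): no change (keyunsis)
  rule 5 (unconditioned shift): no change (keyunsis)
  ⇒ as a loan: keyunsis
Neviku 'kezunsis' matches the inherited outcome exactly, so it is an inherited cognate, not a loan.

inherited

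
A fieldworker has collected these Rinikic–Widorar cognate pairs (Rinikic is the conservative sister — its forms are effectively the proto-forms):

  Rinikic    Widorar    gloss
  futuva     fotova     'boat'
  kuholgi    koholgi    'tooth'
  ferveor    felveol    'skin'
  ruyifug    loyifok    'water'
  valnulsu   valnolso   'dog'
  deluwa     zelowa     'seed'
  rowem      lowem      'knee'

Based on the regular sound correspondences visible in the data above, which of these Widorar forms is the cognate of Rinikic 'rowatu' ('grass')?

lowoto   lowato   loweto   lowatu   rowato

lowato

rowem ~ lowem — Rinikic r corresponds to Widorar l word-initially before a back vowel.
valnulsu ~ valnolso — Rinikic u corresponds to Widorar o word-finally.
Applying these to Rinikic 'rowatu':
  rowatu → lowatu   (r→l word-initially before a back vowel)
  lowatu → lowato   (u→o word-finally)
So the Widorar cognate is 'lowato'.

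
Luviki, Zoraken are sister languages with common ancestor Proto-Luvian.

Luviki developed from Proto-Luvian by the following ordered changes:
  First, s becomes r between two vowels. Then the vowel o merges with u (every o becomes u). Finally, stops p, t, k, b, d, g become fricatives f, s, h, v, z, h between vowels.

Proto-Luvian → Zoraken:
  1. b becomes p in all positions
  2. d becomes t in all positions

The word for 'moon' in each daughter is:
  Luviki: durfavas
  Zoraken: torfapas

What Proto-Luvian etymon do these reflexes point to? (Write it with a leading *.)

*dorfabas

Position 6: Luviki has v, Zoraken has p. Taking the neighbouring segments as reconstructed: Luviki v could go back to *b or *v; Zoraken p could go back to *p or *b — the one source consistent with every daughter is *b.
Position 2: Luviki has u, Zoraken has o. Zoraken preserves o here (none of its changes turn any other segment into o), so the proto-segment is *o.
Position 1: Luviki has d, Zoraken has t. Luviki preserves d here (none of its changes turn any other segment into d), so the proto-segment is *d.
This points to *dorfabas. Verify forward in each daughter:
Luviki: *dorfabas > durfabas > durfavas  (by vowel merger, intervocalic lenition)
Zoraken: *dorfabas > dorfapas > torfapas  (by unconditioned shift, unconditioned shift)
*dorfabas is the unique common source.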